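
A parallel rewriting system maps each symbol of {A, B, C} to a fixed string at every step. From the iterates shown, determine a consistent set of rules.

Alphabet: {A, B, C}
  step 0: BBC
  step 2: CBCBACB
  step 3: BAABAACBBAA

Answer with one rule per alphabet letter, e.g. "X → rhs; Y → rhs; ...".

  step 2 ⇒ step 3: CBCBACB ⇒ BA·A·BA·A·CB·BA·A
    A ↦ CB
    B ↦ A
    C ↦ BA

A->CB, B->A, C->BA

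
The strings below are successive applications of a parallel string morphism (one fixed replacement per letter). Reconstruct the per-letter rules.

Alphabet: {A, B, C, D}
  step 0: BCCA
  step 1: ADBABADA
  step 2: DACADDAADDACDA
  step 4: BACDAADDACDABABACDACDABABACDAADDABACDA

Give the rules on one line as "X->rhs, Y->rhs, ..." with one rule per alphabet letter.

A->DA, B->AD, C->BA, D->C

  step 1 ⇒ step 2: ADBABADA ⇒ DA·C·AD·DA·AD·DA·C·DA
    A ↦ DA
    B ↦ AD
    D ↦ C
  step 0 ⇒ step 1: BCCA ⇒ AD·BA·BA·DA
    C ↦ BA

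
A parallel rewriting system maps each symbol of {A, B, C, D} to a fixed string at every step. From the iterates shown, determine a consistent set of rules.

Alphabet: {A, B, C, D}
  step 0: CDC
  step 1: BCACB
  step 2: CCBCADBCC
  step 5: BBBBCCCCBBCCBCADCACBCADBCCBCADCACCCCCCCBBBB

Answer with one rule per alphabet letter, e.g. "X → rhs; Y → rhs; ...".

  step 1 ⇒ step 2: BCACB ⇒ CC·B·CAD·B·CC
    A ↦ CAD
    B ↦ CC
    C ↦ B
  step 0 ⇒ step 1: CDC ⇒ B·CAC·B
    D ↦ CAC

A->CAD, B->CC, C->B, D->CAC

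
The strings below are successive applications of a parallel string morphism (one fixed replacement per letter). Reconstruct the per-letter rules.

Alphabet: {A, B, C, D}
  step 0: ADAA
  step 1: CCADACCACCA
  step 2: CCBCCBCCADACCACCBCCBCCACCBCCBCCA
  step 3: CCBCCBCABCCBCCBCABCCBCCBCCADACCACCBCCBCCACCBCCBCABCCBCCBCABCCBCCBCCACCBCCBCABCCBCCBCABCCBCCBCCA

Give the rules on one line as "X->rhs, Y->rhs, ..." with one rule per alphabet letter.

A->CCA, B->CAB, C->CCB, D->DA

  step 2 ⇒ step 3: CCBCCBCCADACCACCBCCBCCACCBCCBCCA ⇒ CCB·CCB·CAB·CCB·CCB·CAB·CCB·CCB·CCA·DA·CCA·CCB·CCB·CCA·CCB·CCB·CAB·CCB·CCB·CAB·CCB·CCB·CCA·CCB·CCB·CAB·CCB·CCB·CAB·CCB·CCB·CCA
    A ↦ CCA
    B ↦ CAB
    C ↦ CCB
    D ↦ DA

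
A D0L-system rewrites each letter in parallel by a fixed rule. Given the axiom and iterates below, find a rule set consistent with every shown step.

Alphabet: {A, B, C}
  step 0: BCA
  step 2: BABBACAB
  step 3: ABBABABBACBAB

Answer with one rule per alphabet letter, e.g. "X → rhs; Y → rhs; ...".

  step 2 ⇒ step 3: BABBACAB ⇒ AB·B·AB·AB·B·AC·B·AB
    A ↦ B
    B ↦ AB
    C ↦ AC

A->B, B->AB, C->AC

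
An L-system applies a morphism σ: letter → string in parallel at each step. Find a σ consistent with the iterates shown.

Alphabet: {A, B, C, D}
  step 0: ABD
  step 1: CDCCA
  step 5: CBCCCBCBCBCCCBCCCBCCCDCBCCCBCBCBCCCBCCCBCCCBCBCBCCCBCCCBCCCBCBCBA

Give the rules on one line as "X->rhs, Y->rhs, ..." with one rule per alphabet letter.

  step 0 ⇒ step 1: ABD ⇒ CD·CC·A
    A ↦ CD
    B ↦ CC
    D ↦ A
    C ↦ CB  (constrained at step 1)

A->CD, B->CC, C->CB, D->A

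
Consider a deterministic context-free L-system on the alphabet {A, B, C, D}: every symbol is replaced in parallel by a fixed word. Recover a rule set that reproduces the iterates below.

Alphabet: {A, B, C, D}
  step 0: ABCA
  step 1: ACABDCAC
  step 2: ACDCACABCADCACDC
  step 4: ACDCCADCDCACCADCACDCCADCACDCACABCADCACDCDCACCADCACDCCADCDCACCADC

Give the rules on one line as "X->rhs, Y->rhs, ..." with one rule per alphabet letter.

  step 1 ⇒ step 2: ACABDCAC ⇒ AC·DC·AC·AB·CA·DC·AC·DC
    A ↦ AC
    B ↦ AB
    C ↦ DC
    D ↦ CA

A->AC, B->AB, C->DC, D->CA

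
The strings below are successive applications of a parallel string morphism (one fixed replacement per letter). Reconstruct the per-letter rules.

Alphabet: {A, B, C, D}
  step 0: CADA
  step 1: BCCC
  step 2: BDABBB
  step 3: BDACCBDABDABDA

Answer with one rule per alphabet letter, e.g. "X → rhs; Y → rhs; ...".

A->C, B->BDA, C->B, D->C

  step 2 ⇒ step 3: BDABBB ⇒ BDA·C·C·BDA·BDA·BDA
    A ↦ C
    B ↦ BDA
    D ↦ C
  step 0 ⇒ step 1: CADA ⇒ B·C·C·C
    C ↦ B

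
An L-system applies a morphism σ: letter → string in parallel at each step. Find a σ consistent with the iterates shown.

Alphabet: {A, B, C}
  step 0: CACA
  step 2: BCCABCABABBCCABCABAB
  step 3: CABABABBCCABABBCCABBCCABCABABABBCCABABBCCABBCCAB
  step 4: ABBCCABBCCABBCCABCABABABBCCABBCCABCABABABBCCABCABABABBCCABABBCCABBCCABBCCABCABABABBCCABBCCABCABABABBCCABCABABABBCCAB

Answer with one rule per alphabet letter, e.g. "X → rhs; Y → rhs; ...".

  step 3 ⇒ step 4: CABABABBCCABABBCCABBCCABCABABABBCCABABBCCABBCCAB ⇒ AB·BC·CAB·BC·CAB·BC·CAB·CAB·AB·AB·BC·CAB·BC·CAB·CAB·AB·AB·BC·CAB·CAB·AB·AB·BC·CAB·AB·BC·CAB·BC·CAB·BC·CAB·CAB·AB·AB·BC·CAB·BC·CAB·CAB·AB·AB·BC·CAB·CAB·AB·AB·BC·CAB
    A ↦ BC
    B ↦ CAB
    C ↦ AB

A->BC, B->CAB, C->AB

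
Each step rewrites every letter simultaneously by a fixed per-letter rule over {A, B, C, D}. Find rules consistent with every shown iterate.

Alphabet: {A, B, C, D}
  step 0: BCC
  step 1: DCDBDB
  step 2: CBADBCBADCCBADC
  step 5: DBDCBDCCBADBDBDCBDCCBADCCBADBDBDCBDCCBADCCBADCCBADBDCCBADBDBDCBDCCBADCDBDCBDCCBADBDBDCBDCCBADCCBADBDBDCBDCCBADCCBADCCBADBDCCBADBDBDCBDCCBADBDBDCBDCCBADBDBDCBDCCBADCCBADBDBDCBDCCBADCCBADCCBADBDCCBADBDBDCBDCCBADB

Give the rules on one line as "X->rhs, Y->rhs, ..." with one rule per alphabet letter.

A->BDC, B->DC, C->DB, D->CBA

  step 1 ⇒ step 2: DCDBDB ⇒ CBA·DB·CBA·DC·CBA·DC
    B ↦ DC
    C ↦ DB
    D ↦ CBA
    A ↦ BDC  (constrained at step 2)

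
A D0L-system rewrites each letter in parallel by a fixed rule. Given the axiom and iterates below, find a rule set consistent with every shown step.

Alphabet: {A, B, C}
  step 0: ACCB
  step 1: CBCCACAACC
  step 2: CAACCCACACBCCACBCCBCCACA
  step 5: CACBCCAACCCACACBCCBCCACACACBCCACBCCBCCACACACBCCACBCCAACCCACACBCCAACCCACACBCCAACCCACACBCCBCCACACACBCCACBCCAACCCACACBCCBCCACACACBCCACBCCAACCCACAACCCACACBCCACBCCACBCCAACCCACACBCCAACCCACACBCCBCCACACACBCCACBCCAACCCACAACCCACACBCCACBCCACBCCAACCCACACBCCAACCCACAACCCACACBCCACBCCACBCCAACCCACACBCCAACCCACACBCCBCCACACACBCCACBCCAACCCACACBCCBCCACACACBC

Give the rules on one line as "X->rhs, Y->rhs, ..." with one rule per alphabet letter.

A->CBC, B->ACC, C->CA

  step 1 ⇒ step 2: CBCCACAACC ⇒ CA·ACC·CA·CA·CBC·CA·CBC·CBC·CA·CA
    A ↦ CBC
    B ↦ ACC
    C ↦ CA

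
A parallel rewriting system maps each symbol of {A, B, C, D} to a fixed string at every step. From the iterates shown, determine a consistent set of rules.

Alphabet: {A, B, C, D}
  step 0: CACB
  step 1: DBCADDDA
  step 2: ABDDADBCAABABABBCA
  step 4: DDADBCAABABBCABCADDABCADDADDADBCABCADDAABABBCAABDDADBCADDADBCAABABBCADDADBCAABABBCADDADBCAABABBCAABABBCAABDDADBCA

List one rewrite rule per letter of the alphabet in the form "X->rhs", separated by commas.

  step 1 ⇒ step 2: DBCADDDA ⇒ AB·DDA·D·BCA·AB·AB·AB·BCA
    A ↦ BCA
    B ↦ DDA
    C ↦ D
    D ↦ AB

A->BCA, B->DDA, C->D, D->AB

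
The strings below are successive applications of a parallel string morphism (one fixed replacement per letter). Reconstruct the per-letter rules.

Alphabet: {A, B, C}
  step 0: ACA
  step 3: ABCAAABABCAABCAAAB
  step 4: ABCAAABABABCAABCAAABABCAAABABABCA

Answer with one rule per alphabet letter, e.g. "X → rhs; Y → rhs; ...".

  step 3 ⇒ step 4: ABCAAABABCAABCAAAB ⇒ AB·CA·A·AB·AB·AB·CA·AB·CA·A·AB·AB·CA·A·AB·AB·AB·CA
    A ↦ AB
    B ↦ CA
    C ↦ A

A->AB, B->CA, C->A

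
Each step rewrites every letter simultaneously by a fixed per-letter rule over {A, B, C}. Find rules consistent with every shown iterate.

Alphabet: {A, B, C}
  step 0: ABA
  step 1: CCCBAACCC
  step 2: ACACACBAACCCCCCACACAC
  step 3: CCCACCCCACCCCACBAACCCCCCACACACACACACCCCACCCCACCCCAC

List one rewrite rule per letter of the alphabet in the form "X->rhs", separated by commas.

A->CCC, B->BAA, C->AC

  step 2 ⇒ step 3: ACACACBAACCCCCCACACAC ⇒ CCC·AC·CCC·AC·CCC·AC·BAA·CCC·CCC·AC·AC·AC·AC·AC·AC·CCC·AC·CCC·AC·CCC·AC
    A ↦ CCC
    B ↦ BAA
    C ↦ AC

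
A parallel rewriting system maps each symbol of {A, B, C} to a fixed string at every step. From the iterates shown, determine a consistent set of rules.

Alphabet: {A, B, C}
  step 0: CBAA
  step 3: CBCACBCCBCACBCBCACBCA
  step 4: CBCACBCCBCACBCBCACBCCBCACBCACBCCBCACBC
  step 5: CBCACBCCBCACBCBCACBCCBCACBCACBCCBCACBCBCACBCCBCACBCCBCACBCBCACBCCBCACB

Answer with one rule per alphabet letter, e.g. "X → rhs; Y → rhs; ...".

  step 4 ⇒ step 5: CBCACBCCBCACBCBCACBCCBCACBCACBCCBCACBC ⇒ CB·CA·CB·C·CB·CA·CB·CB·CA·CB·C·CB·CA·CB·CA·CB·C·CB·CA·CB·CB·CA·CB·C·CB·CA·CB·C·CB·CA·CB·CB·CA·CB·C·CB·CA·CB
    A ↦ C
    B ↦ CA
    C ↦ CB

A->C, B->CA, C->CB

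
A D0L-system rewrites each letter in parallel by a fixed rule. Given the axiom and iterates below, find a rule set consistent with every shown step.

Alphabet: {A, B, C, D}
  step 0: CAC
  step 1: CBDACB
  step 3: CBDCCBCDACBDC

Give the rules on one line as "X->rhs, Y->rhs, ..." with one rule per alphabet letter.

  step 0 ⇒ step 1: CAC ⇒ CB·DA·CB
    A ↦ DA
    C ↦ CB
    B ↦ D  (constrained at step 1)
    D ↦ C  (constrained at step 1)

A->DA, B->D, C->CB, D->C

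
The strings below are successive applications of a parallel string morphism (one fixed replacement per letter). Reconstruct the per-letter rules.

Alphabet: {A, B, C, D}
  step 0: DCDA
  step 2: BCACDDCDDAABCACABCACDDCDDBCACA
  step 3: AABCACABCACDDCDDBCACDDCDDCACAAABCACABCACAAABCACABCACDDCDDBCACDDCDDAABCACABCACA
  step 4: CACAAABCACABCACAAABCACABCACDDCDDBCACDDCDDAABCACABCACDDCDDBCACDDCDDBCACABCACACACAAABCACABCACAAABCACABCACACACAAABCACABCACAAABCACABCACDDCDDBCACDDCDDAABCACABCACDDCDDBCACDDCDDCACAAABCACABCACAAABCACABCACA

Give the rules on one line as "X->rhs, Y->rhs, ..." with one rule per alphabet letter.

A->CA, B->AA, C->BCA, D->CDD

  step 3 ⇒ step 4: AABCACABCACDDCDDBCACDDCDDCACAAABCACABCACAAABCACABCACDDCDDBCACDDCDDAABCACABCACA ⇒ CA·CA·AA·BCA·CA·BCA·CA·AA·BCA·CA·BCA·CDD·CDD·BCA·CDD·CDD·AA·BCA·CA·BCA·CDD·CDD·BCA·CDD·CDD·BCA·CA·BCA·CA·CA·CA·AA·BCA·CA·BCA·CA·AA·BCA·CA·BCA·CA·CA·CA·AA·BCA·CA·BCA·CA·AA·BCA·CA·BCA·CDD·CDD·BCA·CDD·CDD·AA·BCA·CA·BCA·CDD·CDD·BCA·CDD·CDD·CA·CA·AA·BCA·CA·BCA·CA·AA·BCA·CA·BCA·CA
    A ↦ CA
    B ↦ AA
    C ↦ BCA
    D ↦ CDD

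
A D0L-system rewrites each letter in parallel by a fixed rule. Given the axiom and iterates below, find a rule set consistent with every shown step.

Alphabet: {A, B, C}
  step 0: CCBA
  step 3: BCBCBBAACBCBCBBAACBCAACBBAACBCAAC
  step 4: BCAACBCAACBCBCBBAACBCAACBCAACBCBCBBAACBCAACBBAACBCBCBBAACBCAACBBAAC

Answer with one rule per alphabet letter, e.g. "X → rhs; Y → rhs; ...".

A->B, B->BC, C->AAC

  step 3 ⇒ step 4: BCBCBBAACBCBCBBAACBCAACBBAACBCAAC ⇒ BC·AAC·BC·AAC·BC·BC·B·B·AAC·BC·AAC·BC·AAC·BC·BC·B·B·AAC·BC·AAC·B·B·AAC·BC·BC·B·B·AAC·BC·AAC·B·B·AAC
    A ↦ B
    B ↦ BC
    C ↦ AAC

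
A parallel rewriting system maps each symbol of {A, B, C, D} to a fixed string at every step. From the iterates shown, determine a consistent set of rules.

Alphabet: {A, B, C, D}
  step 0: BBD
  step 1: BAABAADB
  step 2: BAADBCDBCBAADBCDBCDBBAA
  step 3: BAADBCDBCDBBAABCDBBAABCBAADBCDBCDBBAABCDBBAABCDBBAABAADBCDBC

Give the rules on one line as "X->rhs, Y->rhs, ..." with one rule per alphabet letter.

  step 2 ⇒ step 3: BAADBCDBCBAADBCDBCDBBAA ⇒ BAA·DBC·DBC·DB·BAA·BC·DB·BAA·BC·BAA·DBC·DBC·DB·BAA·BC·DB·BAA·BC·DB·BAA·BAA·DBC·DBC
    A ↦ DBC
    B ↦ BAA
    C ↦ BC
    D ↦ DB

A->DBC, B->BAA, C->BC, D->DB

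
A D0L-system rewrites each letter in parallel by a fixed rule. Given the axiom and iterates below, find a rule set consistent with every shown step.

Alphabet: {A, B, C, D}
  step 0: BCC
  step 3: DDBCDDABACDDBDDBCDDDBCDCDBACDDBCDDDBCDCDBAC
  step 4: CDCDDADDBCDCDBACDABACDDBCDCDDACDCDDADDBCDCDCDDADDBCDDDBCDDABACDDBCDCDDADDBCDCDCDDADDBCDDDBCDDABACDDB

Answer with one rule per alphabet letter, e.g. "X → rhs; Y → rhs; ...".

A->BAC, B->DA, C->DDB, D->CD

  step 3 ⇒ step 4: DDBCDDABACDDBDDBCDDDBCDCDBACDDBCDDDBCDCDBAC ⇒ CD·CD·DA·DDB·CD·CD·BAC·DA·BAC·DDB·CD·CD·DA·CD·CD·DA·DDB·CD·CD·CD·DA·DDB·CD·DDB·CD·DA·BAC·DDB·CD·CD·DA·DDB·CD·CD·CD·DA·DDB·CD·DDB·CD·DA·BAC·DDB
    A ↦ BAC
    B ↦ DA
    C ↦ DDB
    D ↦ CD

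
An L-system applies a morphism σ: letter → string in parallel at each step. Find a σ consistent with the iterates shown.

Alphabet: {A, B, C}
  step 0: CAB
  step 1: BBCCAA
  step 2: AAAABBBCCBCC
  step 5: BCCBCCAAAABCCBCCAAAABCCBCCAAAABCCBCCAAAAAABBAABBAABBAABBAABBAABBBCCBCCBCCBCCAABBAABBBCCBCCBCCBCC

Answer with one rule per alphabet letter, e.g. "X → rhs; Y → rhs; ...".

  step 1 ⇒ step 2: BBCCAA ⇒ AA·AA·B·B·BCC·BCC
    A ↦ BCC
    B ↦ AA
    C ↦ B

A->BCC, B->AA, C->B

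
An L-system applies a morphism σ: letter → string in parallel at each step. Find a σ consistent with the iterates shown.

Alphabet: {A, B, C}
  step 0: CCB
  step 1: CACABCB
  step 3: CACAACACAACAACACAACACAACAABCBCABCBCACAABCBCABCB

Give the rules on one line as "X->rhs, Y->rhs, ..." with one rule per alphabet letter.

A->CAA, B->BCB, C->CA

  step 0 ⇒ step 1: CCB ⇒ CA·CA·BCB
    B ↦ BCB
    C ↦ CA
    A ↦ CAA  (constrained at step 1)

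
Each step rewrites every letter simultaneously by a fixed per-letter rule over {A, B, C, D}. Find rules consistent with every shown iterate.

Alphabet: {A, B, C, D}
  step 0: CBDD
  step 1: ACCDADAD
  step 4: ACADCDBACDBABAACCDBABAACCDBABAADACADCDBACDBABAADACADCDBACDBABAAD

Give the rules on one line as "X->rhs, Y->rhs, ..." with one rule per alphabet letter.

A->BA, B->CD, C->AC, D->AD

  step 0 ⇒ step 1: CBDD ⇒ AC·CD·AD·AD
    B ↦ CD
    C ↦ AC
    D ↦ AD
    A ↦ BA  (constrained at step 1)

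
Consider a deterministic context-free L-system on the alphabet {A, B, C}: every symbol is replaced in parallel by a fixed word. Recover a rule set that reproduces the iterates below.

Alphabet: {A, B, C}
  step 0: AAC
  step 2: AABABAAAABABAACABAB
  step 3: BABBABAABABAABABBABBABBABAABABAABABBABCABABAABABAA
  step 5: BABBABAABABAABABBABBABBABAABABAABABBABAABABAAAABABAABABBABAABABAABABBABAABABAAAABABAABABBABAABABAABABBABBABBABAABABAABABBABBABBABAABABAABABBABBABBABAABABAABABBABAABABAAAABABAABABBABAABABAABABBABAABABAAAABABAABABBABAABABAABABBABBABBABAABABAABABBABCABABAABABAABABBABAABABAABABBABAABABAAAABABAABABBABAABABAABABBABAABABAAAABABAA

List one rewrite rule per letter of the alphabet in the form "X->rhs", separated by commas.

  step 2 ⇒ step 3: AABABAAAABABAACABAB ⇒ BAB·BAB·AA·BAB·AA·BAB·BAB·BAB·BAB·AA·BAB·AA·BAB·BAB·CA·BAB·AA·BAB·AA
    A ↦ BAB
    B ↦ AA
    C ↦ CA

A->BAB, B->AA, C->CA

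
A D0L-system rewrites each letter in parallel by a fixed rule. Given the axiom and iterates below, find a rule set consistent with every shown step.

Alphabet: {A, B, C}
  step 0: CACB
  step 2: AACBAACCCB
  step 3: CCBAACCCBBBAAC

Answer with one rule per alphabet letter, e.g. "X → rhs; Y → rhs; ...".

  step 2 ⇒ step 3: AACBAACCCB ⇒ C·C·B·AAC·C·C·B·B·B·AAC
    A ↦ C
    B ↦ AAC
    C ↦ B

A->C, B->AAC, C->B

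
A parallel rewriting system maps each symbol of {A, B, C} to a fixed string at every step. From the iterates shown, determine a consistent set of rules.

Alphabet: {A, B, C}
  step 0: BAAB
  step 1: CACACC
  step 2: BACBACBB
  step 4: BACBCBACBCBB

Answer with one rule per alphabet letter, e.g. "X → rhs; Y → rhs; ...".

A->AC, B->C, C->B

  step 1 ⇒ step 2: CACACC ⇒ B·AC·B·AC·B·B
    A ↦ AC
    C ↦ B
  step 0 ⇒ step 1: BAAB ⇒ C·AC·AC·C
    B ↦ C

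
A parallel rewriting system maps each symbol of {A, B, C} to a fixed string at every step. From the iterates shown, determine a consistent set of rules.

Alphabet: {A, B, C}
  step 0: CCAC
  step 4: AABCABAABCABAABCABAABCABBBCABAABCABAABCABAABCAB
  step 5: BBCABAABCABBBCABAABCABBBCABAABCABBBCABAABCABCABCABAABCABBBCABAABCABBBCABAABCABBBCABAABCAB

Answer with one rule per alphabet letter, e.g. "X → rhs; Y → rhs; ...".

  step 4 ⇒ step 5: AABCABAABCABAABCABAABCABBBCABAABCABAABCABAABCAB ⇒ B·B·CAB·AA·B·CAB·B·B·CAB·AA·B·CAB·B·B·CAB·AA·B·CAB·B·B·CAB·AA·B·CAB·CAB·CAB·AA·B·CAB·B·B·CAB·AA·B·CAB·B·B·CAB·AA·B·CAB·B·B·CAB·AA·B·CAB
    A ↦ B
    B ↦ CAB
    C ↦ AA

A->B, B->CAB, C->AA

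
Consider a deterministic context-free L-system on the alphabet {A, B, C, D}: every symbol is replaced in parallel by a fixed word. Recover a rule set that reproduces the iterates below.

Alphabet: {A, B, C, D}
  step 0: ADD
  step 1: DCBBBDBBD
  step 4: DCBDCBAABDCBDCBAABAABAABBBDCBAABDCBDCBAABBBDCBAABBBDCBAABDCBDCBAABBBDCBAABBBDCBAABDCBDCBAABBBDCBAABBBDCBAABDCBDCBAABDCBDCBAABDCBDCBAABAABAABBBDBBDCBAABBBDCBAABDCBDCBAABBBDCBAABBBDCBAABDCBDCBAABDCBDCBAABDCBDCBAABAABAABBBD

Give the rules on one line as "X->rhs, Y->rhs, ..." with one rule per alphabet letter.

  step 0 ⇒ step 1: ADD ⇒ DCB·BBD·BBD
    A ↦ DCB
    D ↦ BBD
    B ↦ AAB  (constrained at step 1)
    C ↦ CB  (constrained at step 1)

A->DCB, B->AAB, C->CB, D->BBD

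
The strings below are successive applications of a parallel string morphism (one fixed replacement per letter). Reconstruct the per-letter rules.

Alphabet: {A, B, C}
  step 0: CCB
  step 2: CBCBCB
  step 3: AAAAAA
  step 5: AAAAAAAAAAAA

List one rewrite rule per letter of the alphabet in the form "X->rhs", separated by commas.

A->CB, B->A, C->A

  step 2 ⇒ step 3: CBCBCB ⇒ A·A·A·A·A·A
    B ↦ A
    C ↦ A
    A ↦ CB  (constrained at step 3)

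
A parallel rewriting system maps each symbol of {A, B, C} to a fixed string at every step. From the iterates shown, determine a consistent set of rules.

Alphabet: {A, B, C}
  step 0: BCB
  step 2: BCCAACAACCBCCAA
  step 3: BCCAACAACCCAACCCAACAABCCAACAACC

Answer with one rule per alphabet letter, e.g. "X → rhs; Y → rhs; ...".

  step 2 ⇒ step 3: BCCAACAACCBCCAA ⇒ BC·CAA·CAA·C·C·CAA·C·C·CAA·CAA·BC·CAA·CAA·C·C
    A ↦ C
    B ↦ BC
    C ↦ CAA

A->C, B->BC, C->CAA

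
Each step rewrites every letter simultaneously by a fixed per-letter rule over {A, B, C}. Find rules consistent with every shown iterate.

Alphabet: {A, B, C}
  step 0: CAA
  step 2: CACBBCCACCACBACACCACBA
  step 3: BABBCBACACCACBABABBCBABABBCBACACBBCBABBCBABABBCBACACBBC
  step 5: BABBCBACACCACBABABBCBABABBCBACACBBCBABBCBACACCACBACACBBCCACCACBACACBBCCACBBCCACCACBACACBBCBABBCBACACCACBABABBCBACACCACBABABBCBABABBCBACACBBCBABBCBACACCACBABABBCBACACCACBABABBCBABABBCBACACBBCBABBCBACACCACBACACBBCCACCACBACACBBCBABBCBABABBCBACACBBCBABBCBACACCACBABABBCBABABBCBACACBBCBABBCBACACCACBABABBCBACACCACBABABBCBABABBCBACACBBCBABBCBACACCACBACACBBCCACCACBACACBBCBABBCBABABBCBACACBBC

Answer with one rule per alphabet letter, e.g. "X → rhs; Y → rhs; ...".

A->BBC, B->CAC, C->BA

  step 2 ⇒ step 3: CACBBCCACCACBACACCACBA ⇒ BA·BBC·BA·CAC·CAC·BA·BA·BBC·BA·BA·BBC·BA·CAC·BBC·BA·BBC·BA·BA·BBC·BA·CAC·BBC
    A ↦ BBC
    B ↦ CAC
    C ↦ BA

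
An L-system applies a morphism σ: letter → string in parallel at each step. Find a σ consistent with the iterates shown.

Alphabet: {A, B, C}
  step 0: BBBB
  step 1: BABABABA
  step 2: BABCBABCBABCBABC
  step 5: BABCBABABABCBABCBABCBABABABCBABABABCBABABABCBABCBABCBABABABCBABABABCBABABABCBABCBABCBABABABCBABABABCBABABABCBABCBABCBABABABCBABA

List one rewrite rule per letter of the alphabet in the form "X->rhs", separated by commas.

A->BC, B->BA, C->BA

  step 1 ⇒ step 2: BABABABA ⇒ BA·BC·BA·BC·BA·BC·BA·BC
    A ↦ BC
    B ↦ BA
    C ↦ BA  (constrained at step 2)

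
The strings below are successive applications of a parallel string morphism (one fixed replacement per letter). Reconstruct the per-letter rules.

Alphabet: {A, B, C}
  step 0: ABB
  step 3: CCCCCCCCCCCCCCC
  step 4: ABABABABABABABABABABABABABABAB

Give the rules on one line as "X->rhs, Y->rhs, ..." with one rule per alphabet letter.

A->C, B->CC, C->AB

  step 3 ⇒ step 4: CCCCCCCCCCCCCCC ⇒ AB·AB·AB·AB·AB·AB·AB·AB·AB·AB·AB·AB·AB·AB·AB
    C ↦ AB
    A ↦ C  (constrained at step 0)
    B ↦ CC  (constrained at step 0)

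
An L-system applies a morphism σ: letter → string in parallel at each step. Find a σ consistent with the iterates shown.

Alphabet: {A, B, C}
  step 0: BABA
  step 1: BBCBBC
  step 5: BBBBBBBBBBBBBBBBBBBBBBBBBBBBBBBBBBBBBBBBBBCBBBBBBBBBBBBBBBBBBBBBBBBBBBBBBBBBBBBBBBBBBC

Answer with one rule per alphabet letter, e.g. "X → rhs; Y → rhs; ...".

  step 0 ⇒ step 1: BABA ⇒ BB·C·BB·C
    A ↦ C
    B ↦ BB
    C ↦ BA  (constrained at step 1)

A->C, B->BB, C->BA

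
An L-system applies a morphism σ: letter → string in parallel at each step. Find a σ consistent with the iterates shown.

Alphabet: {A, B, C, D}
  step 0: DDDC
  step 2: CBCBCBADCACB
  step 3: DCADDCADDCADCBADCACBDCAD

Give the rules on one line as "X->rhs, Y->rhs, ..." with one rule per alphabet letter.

A->CB, B->D, C->DCA, D->A

  step 2 ⇒ step 3: CBCBCBADCACB ⇒ DCA·D·DCA·D·DCA·D·CB·A·DCA·CB·DCA·D
    A ↦ CB
    B ↦ D
    C ↦ DCA
    D ↦ A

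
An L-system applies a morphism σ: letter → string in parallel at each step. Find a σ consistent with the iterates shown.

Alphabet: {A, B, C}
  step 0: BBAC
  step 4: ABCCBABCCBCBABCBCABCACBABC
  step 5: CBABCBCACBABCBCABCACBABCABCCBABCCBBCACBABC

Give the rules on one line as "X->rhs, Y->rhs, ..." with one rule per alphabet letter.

A->CB, B->A, C->BC

  step 4 ⇒ step 5: ABCCBABCCBCBABCBCABCACBABC ⇒ CB·A·BC·BC·A·CB·A·BC·BC·A·BC·A·CB·A·BC·A·BC·CB·A·BC·CB·BC·A·CB·A·BC
    A ↦ CB
    B ↦ A
    C ↦ BC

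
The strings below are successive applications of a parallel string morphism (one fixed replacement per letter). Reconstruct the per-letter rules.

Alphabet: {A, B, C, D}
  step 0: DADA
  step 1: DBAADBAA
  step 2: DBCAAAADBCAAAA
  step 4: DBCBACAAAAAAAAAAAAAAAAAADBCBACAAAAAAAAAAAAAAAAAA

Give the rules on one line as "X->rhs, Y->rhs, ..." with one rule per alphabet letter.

A->AA, B->C, C->BA, D->DB

  step 1 ⇒ step 2: DBAADBAA ⇒ DB·C·AA·AA·DB·C·AA·AA
    A ↦ AA
    B ↦ C
    D ↦ DB
    C ↦ BA  (constrained at step 2)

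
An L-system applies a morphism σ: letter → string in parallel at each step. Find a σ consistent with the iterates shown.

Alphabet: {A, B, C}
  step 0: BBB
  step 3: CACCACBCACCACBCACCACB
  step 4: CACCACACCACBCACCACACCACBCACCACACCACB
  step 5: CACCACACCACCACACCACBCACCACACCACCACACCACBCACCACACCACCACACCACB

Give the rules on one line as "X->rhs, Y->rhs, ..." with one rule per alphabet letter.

A->C, B->CB, C->CA

  step 4 ⇒ step 5: CACCACACCACBCACCACACCACBCACCACACCACB ⇒ CA·C·CA·CA·C·CA·C·CA·CA·C·CA·CB·CA·C·CA·CA·C·CA·C·CA·CA·C·CA·CB·CA·C·CA·CA·C·CA·C·CA·CA·C·CA·CB
    A ↦ C
    B ↦ CB
    C ↦ CA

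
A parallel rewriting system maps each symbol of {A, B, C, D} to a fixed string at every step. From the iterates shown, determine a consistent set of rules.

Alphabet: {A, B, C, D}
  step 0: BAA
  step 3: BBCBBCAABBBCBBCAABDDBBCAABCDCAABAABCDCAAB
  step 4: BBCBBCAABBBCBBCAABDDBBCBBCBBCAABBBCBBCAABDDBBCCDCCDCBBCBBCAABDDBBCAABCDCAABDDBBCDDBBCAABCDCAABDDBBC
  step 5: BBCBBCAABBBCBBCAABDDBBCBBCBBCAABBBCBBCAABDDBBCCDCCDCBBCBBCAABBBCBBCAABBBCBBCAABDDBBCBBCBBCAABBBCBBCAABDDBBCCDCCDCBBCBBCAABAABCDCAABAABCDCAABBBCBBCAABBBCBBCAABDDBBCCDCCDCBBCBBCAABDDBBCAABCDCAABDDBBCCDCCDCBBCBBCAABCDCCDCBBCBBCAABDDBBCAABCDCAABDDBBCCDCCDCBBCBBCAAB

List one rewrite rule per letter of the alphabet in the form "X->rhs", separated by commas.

A->D, B->BBC, C->AAB, D->CDC

  step 4 ⇒ step 5: BBCBBCAABBBCBBCAABDDBBCBBCBBCAABBBCBBCAABDDBBCCDCCDCBBCBBCAABDDBBCAABCDCAABDDBBCDDBBCAABCDCAABDDBBC ⇒ BBC·BBC·AAB·BBC·BBC·AAB·D·D·BBC·BBC·BBC·AAB·BBC·BBC·AAB·D·D·BBC·CDC·CDC·BBC·BBC·AAB·BBC·BBC·AAB·BBC·BBC·AAB·D·D·BBC·BBC·BBC·AAB·BBC·BBC·AAB·D·D·BBC·CDC·CDC·BBC·BBC·AAB·AAB·CDC·AAB·AAB·CDC·AAB·BBC·BBC·AAB·BBC·BBC·AAB·D·D·BBC·CDC·CDC·BBC·BBC·AAB·D·D·BBC·AAB·CDC·AAB·D·D·BBC·CDC·CDC·BBC·BBC·AAB·CDC·CDC·BBC·BBC·AAB·D·D·BBC·AAB·CDC·AAB·D·D·BBC·CDC·CDC·BBC·BBC·AAB
    A ↦ D
    B ↦ BBC
    C ↦ AAB
    D ↦ CDC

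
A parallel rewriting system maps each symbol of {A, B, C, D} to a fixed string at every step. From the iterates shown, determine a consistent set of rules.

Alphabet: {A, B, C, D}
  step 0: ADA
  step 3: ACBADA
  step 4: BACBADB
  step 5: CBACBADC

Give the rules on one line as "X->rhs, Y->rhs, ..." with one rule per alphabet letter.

  step 4 ⇒ step 5: BACBADB ⇒ C·B·A·C·B·AD·C
    A ↦ B
    B ↦ C
    C ↦ A
    D ↦ AD

A->B, B->C, C->A, D->AD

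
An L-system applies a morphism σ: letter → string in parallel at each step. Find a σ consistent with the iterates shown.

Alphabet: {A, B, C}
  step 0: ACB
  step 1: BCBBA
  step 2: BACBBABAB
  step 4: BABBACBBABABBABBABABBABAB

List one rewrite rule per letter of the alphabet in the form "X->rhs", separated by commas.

  step 1 ⇒ step 2: BCBBA ⇒ BA·CB·BA·BA·B
    A ↦ B
    B ↦ BA
    C ↦ CB

A->B, B->BA, C->CB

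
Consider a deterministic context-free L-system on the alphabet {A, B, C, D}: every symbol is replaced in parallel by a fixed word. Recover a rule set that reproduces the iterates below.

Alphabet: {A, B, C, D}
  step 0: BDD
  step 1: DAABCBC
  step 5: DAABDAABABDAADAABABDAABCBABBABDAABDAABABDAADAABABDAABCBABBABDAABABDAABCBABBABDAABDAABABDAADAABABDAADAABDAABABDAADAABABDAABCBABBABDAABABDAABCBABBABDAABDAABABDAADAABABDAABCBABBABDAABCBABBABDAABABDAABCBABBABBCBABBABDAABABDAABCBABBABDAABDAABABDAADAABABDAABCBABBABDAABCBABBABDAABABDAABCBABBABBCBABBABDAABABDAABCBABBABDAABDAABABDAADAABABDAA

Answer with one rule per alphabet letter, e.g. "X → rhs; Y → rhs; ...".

  step 0 ⇒ step 1: BDD ⇒ DAA·BC·BC
    B ↦ DAA
    D ↦ BC
    A ↦ BAB  (constrained at step 1)
    C ↦ B  (constrained at step 1)

A->BAB, B->DAA, C->B, D->BC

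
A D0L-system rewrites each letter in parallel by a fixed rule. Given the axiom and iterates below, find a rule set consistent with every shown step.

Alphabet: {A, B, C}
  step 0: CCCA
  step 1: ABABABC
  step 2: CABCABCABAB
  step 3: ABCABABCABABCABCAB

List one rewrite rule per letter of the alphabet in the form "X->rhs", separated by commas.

  step 2 ⇒ step 3: CABCABCABAB ⇒ AB·C·AB·AB·C·AB·AB·C·AB·C·AB
    A ↦ C
    B ↦ AB
    C ↦ AB

A->C, B->AB, C->AB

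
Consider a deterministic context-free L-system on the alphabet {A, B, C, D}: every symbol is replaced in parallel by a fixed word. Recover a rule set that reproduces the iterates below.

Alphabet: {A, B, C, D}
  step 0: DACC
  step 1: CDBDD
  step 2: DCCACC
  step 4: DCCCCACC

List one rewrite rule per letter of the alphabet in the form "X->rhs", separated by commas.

A->DB, B->CA, C->D, D->C

  step 1 ⇒ step 2: CDBDD ⇒ D·C·CA·C·C
    B ↦ CA
    C ↦ D
    D ↦ C
  step 0 ⇒ step 1: DACC ⇒ C·DB·D·D
    A ↦ DB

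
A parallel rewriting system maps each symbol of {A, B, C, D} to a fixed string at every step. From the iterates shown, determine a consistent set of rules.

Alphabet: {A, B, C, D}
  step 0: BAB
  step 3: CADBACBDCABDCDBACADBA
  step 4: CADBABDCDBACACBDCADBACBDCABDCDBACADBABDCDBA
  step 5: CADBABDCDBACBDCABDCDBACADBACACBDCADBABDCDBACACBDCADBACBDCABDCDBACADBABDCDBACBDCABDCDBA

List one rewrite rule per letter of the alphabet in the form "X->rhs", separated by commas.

A->DBA, B->C, C->CA, D->BD

  step 4 ⇒ step 5: CADBABDCDBACACBDCADBACBDCABDCDBACADBABDCDBA ⇒ CA·DBA·BD·C·DBA·C·BD·CA·BD·C·DBA·CA·DBA·CA·C·BD·CA·DBA·BD·C·DBA·CA·C·BD·CA·DBA·C·BD·CA·BD·C·DBA·CA·DBA·BD·C·DBA·C·BD·CA·BD·C·DBA
    A ↦ DBA
    B ↦ C
    C ↦ CA
    D ↦ BD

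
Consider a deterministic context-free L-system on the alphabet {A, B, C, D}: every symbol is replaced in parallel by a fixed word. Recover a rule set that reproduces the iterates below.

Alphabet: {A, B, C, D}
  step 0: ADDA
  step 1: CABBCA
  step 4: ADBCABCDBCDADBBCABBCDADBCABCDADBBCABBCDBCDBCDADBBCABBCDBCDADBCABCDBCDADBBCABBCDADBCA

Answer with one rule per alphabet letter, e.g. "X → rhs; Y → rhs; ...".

  step 0 ⇒ step 1: ADDA ⇒ CA·B·B·CA
    A ↦ CA
    D ↦ B
    B ↦ BCD  (constrained at step 1)
    C ↦ ADB  (constrained at step 1)

A->CA, B->BCD, C->ADB, D->B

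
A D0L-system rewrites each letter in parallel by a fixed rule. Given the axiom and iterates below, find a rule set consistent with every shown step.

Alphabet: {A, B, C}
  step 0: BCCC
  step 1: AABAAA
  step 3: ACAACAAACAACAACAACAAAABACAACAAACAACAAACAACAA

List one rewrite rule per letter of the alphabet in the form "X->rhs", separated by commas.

A->CAA, B->AAB, C->A

  step 0 ⇒ step 1: BCCC ⇒ AAB·A·A·A
    B ↦ AAB
    C ↦ A
    A ↦ CAA  (constrained at step 1)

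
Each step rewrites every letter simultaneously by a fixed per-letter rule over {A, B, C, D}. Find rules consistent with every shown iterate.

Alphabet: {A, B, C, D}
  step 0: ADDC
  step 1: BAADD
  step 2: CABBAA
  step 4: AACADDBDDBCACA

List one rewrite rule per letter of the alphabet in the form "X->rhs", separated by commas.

A->B, B->CA, C->DD, D->A

  step 1 ⇒ step 2: BAADD ⇒ CA·B·B·A·A
    A ↦ B
    B ↦ CA
    D ↦ A
  step 0 ⇒ step 1: ADDC ⇒ B·A·A·DD
    C ↦ DD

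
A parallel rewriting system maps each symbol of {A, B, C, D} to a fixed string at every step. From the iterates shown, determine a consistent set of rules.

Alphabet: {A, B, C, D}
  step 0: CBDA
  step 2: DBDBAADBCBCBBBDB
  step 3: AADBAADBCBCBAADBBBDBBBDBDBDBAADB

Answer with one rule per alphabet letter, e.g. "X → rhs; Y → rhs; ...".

A->CB, B->DB, C->BB, D->AA

  step 2 ⇒ step 3: DBDBAADBCBCBBBDB ⇒ AA·DB·AA·DB·CB·CB·AA·DB·BB·DB·BB·DB·DB·DB·AA·DB
    A ↦ CB
    B ↦ DB
    C ↦ BB
    D ↦ AA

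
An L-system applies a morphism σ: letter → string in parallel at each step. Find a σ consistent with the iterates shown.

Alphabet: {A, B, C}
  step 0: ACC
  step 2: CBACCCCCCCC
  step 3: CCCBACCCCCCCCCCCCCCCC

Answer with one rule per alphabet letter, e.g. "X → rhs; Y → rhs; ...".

A->BA, B->C, C->CC

  step 2 ⇒ step 3: CBACCCCCCCC ⇒ CC·C·BA·CC·CC·CC·CC·CC·CC·CC·CC
    A ↦ BA
    B ↦ C
    C ↦ CC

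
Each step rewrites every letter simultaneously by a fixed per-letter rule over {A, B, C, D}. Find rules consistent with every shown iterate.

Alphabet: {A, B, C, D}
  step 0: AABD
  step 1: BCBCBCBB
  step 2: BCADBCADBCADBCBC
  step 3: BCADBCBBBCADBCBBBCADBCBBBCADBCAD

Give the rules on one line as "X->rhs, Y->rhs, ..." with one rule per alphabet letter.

A->BC, B->BC, C->AD, D->BB

  step 2 ⇒ step 3: BCADBCADBCADBCBC ⇒ BC·AD·BC·BB·BC·AD·BC·BB·BC·AD·BC·BB·BC·AD·BC·AD
    A ↦ BC
    B ↦ BC
    C ↦ AD
    D ↦ BB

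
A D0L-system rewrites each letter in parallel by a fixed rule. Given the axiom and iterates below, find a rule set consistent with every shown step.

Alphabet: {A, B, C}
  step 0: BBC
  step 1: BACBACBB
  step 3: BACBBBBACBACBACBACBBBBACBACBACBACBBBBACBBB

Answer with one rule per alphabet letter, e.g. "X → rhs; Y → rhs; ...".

  step 0 ⇒ step 1: BBC ⇒ BAC·BAC·BB
    B ↦ BAC
    C ↦ BB
    A ↦ B  (constrained at step 1)

A->B, B->BAC, C->BB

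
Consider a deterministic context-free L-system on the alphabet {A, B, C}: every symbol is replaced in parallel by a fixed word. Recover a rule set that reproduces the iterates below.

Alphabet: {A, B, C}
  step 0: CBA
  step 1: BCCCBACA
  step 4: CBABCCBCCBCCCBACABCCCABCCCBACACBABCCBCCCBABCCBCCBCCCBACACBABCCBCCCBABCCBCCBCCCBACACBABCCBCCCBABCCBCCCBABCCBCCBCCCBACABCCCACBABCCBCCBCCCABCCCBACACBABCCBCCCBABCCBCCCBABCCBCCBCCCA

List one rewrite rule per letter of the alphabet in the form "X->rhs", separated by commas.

A->CA, B->CBA, C->BCC

  step 0 ⇒ step 1: CBA ⇒ BCC·CBA·CA
    A ↦ CA
    B ↦ CBA
    C ↦ BCC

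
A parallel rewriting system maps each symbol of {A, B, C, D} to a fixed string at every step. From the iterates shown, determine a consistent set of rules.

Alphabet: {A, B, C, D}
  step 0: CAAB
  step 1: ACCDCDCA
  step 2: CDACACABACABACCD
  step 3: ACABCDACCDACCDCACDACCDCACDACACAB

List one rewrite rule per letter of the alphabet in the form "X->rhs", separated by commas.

  step 2 ⇒ step 3: CDACACABACABACCD ⇒ AC·AB·CD·AC·CD·AC·CD·CA·CD·AC·CD·CA·CD·AC·AC·AB
    A ↦ CD
    B ↦ CA
    C ↦ AC
    D ↦ AB

A->CD, B->CA, C->AC, D->AB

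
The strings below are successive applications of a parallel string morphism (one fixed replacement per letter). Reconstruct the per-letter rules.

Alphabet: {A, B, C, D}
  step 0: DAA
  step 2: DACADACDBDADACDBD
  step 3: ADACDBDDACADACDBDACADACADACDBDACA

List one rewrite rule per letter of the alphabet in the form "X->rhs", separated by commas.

A->DAC, B->C, C->DBD, D->A

  step 2 ⇒ step 3: DACADACDBDADACDBD ⇒ A·DAC·DBD·DAC·A·DAC·DBD·A·C·A·DAC·A·DAC·DBD·A·C·A
    A ↦ DAC
    B ↦ C
    C ↦ DBD
    D ↦ A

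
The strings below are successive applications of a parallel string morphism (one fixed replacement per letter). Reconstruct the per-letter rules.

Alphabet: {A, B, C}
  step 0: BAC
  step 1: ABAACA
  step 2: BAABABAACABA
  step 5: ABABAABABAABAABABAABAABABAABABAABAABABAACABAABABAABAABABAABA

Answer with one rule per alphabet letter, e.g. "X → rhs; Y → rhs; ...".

A->BA, B->A, C->ACA

  step 1 ⇒ step 2: ABAACA ⇒ BA·A·BA·BA·ACA·BA
    A ↦ BA
    B ↦ A
    C ↦ ACA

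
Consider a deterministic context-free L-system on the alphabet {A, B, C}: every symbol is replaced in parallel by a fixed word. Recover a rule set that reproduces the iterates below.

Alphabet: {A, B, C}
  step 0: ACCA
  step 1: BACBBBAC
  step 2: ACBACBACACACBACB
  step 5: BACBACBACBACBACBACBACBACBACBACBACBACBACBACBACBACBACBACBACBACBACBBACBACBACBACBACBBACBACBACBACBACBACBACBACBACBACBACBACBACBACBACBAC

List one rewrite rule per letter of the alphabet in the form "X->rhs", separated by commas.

  step 1 ⇒ step 2: BACBBBAC ⇒ AC·BAC·B·AC·AC·AC·BAC·B
    A ↦ BAC
    B ↦ AC
    C ↦ B

A->BAC, B->AC, C->B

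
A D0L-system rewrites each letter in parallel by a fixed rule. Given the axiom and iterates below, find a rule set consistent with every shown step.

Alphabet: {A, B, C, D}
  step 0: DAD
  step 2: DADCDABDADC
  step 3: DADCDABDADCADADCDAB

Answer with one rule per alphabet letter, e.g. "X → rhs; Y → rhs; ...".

A->DC, B->A, C->B, D->DA

  step 2 ⇒ step 3: DADCDABDADC ⇒ DA·DC·DA·B·DA·DC·A·DA·DC·DA·B
    A ↦ DC
    B ↦ A
    C ↦ B
    D ↦ DA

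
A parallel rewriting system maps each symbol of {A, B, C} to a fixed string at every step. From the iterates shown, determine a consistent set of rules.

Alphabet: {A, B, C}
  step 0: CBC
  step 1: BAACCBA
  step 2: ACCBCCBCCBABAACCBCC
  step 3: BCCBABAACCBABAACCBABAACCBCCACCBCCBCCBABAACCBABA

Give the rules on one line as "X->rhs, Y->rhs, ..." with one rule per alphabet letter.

  step 2 ⇒ step 3: ACCBCCBCCBABAACCBCC ⇒ BCC·BA·BA·ACC·BA·BA·ACC·BA·BA·ACC·BCC·ACC·BCC·BCC·BA·BA·ACC·BA·BA
    A ↦ BCC
    B ↦ ACC
    C ↦ BA

A->BCC, B->ACC, C->BA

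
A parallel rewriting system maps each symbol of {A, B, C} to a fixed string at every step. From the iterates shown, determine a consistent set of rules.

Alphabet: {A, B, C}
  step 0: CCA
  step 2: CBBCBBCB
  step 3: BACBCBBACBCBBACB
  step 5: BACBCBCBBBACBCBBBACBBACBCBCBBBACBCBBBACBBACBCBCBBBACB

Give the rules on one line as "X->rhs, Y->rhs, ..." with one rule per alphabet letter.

A->B, B->CB, C->BA

  step 2 ⇒ step 3: CBBCBBCB ⇒ BA·CB·CB·BA·CB·CB·BA·CB
    B ↦ CB
    C ↦ BA
    A ↦ B  (constrained at step 0)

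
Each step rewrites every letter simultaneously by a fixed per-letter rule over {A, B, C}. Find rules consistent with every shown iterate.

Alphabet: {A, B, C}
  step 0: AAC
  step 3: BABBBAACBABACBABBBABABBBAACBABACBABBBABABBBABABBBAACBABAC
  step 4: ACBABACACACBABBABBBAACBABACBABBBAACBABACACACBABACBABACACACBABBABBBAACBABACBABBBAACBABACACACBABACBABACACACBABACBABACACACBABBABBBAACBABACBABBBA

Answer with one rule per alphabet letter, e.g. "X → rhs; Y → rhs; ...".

A->BAB, B->AC, C->BBA

  step 3 ⇒ step 4: BABBBAACBABACBABBBABABBBAACBABACBABBBABABBBABABBBAACBABAC ⇒ AC·BAB·AC·AC·AC·BAB·BAB·BBA·AC·BAB·AC·BAB·BBA·AC·BAB·AC·AC·AC·BAB·AC·BAB·AC·AC·AC·BAB·BAB·BBA·AC·BAB·AC·BAB·BBA·AC·BAB·AC·AC·AC·BAB·AC·BAB·AC·AC·AC·BAB·AC·BAB·AC·AC·AC·BAB·BAB·BBA·AC·BAB·AC·BAB·BBA
    A ↦ BAB
    B ↦ AC
    C ↦ BBA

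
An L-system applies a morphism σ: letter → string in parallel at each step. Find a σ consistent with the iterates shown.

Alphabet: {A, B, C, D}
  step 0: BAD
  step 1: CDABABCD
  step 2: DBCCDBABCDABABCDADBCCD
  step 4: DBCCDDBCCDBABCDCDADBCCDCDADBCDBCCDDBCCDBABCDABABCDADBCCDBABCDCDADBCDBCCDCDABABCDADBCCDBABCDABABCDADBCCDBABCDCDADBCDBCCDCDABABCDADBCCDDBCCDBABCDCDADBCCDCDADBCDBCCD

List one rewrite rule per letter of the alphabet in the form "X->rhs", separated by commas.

A->BAB, B->CDA, C->DBC, D->CD

  step 1 ⇒ step 2: CDABABCD ⇒ DBC·CD·BAB·CDA·BAB·CDA·DBC·CD
    A ↦ BAB
    B ↦ CDA
    C ↦ DBC
    D ↦ CD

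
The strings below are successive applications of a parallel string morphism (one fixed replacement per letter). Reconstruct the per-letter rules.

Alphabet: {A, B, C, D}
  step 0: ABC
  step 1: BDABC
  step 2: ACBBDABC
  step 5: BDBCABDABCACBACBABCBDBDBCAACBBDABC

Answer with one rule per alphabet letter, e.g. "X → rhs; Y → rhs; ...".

A->BD, B->A, C->BC, D->CB

  step 1 ⇒ step 2: BDABC ⇒ A·CB·BD·A·BC
    A ↦ BD
    B ↦ A
    C ↦ BC
    D ↦ CB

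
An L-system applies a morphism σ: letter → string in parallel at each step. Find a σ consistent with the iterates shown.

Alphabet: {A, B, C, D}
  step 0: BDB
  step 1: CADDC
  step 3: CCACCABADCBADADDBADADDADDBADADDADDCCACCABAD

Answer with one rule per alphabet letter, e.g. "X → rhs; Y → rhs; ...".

  step 0 ⇒ step 1: BDB ⇒ C·ADD·C
    B ↦ C
    D ↦ ADD
    A ↦ BAD  (constrained at step 1)
    C ↦ CCA  (constrained at step 1)

A->BAD, B->C, C->CCA, D->ADD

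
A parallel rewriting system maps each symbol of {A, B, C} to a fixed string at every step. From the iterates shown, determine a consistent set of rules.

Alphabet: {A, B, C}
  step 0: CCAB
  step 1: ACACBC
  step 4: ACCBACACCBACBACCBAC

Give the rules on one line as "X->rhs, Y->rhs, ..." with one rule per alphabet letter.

  step 0 ⇒ step 1: CCAB ⇒ AC·AC·B·C
    A ↦ B
    B ↦ C
    C ↦ AC

A->B, B->C, C->AC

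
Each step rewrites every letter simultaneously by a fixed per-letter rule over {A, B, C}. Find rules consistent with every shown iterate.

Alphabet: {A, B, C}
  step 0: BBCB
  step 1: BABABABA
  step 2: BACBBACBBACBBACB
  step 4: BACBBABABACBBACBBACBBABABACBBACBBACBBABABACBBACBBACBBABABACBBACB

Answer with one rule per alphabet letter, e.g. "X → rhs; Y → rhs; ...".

A->CB, B->BA, C->BA

  step 1 ⇒ step 2: BABABABA ⇒ BA·CB·BA·CB·BA·CB·BA·CB
    A ↦ CB
    B ↦ BA
  step 0 ⇒ step 1: BBCB ⇒ BA·BA·BA·BA
    C ↦ BA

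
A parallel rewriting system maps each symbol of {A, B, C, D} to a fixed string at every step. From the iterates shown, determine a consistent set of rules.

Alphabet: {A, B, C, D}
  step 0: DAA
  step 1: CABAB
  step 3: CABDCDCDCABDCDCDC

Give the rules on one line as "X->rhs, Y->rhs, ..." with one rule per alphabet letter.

A->AB, B->DCD, C->D, D->C

  step 0 ⇒ step 1: DAA ⇒ C·AB·AB
    A ↦ AB
    D ↦ C
    B ↦ DCD  (constrained at step 1)
    C ↦ D  (constrained at step 1)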